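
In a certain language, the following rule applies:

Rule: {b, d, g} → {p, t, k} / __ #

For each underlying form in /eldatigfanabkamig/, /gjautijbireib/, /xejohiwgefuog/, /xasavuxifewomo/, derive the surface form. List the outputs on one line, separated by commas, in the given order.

/eldatigfanabkamig/: /g/ is a voiced stop in word-final position, so it devoices to [k]. → [eldatigfanabkamik].
/gjautijbireib/: /b/ is a voiced stop in word-final position, so it devoices to [p]. → [gjautijbireip].
/xejohiwgefuog/: /g/ is a voiced stop in word-final position, so it devoices to [k]. → [xejohiwgefuok].
/xasavuxifewomo/: the rule's environment is not met; surfaces unchanged as [xasavuxifewomo].

eldatigfanabkamik, gjautijbireip, xejohiwgefuok, xasavuxifewomo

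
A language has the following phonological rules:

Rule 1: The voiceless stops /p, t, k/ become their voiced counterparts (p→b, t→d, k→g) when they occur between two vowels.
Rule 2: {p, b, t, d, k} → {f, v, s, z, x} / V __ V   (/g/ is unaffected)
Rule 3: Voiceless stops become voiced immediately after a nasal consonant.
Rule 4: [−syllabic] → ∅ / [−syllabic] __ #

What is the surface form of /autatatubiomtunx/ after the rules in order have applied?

Rule 1 (intervocalic voicing): /t/ is a voiceless stop between vowels /u/ and /a/, so it voices to [d]. /t/ is a voiceless stop between vowels /a/ and /a/, so it voices to [d]. /t/ is a voiceless stop between vowels /a/ and /u/, so it voices to [d]. /autatatubiomtunx/ → audadadubiomtunx.
Rule 2 (intervocalic spirantization): /d/ is a stop between vowels /u/ and /a/, so it spirantizes to the fricative [z]. /d/ is a stop between vowels /a/ and /a/, so it spirantizes to the fricative [z]. /d/ is a stop between vowels /a/ and /u/, so it spirantizes to the fricative [z]. /b/ is a stop between vowels /u/ and /i/, so it spirantizes to the fricative [v]. /audadadubiomtunx/ → auzazazuviomtunx.
Rule 3 (post-nasal voicing): /t/ is a voiceless stop immediately after the nasal /m/, so it voices to [d]. /auzazazuviomtunx/ → auzazazuviomdunx.
Rule 4 (final cluster simplification): /x/ is the second consonant of a word-final cluster /nx/, so it deletes. /auzazazuviomdunx/ → auzazazuviomdun.

auzazazuviomdun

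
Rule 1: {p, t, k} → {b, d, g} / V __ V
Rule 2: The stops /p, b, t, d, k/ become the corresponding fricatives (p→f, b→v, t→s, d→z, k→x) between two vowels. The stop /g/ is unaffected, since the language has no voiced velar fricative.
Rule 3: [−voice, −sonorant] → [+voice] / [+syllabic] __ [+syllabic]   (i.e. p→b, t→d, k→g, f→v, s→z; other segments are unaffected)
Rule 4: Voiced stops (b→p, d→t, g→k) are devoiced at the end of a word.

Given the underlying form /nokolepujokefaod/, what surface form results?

nogolevujogevaot

Rule 1 (intervocalic voicing): /k/ is a voiceless stop between vowels /o/ and /o/, so it voices to [g]. /p/ is a voiceless stop between vowels /e/ and /u/, so it voices to [b]. /k/ is a voiceless stop between vowels /o/ and /e/, so it voices to [g]. /nokolepujokefaod/ → nogolebujogefaod.
Rule 2 (intervocalic spirantization): /b/ is a stop between vowels /e/ and /u/, so it spirantizes to the fricative [v]. /nogolebujogefaod/ → nogolevujogefaod.
Rule 3 (intervocalic voicing): /f/ is a voiceless obstruent between vowels /e/ and /a/, so it voices to [v]. /nogolevujogefaod/ → nogolevujogevaod.
Rule 4 (final devoicing): /d/ is a voiced stop in word-final position, so it devoices to [t]. /nogolevujogevaod/ → nogolevujogevaot.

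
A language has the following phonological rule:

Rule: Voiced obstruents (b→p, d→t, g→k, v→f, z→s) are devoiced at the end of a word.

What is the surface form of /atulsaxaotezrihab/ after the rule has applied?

Scanning /atulsaxaotezrihab/: /z/ at position 12 is not in the conditioning environment; /b/ is a voiced obstruent in word-final position, so it devoices to [p].
Result: [atulsaxaotezrihap].

atulsaxaotezrihap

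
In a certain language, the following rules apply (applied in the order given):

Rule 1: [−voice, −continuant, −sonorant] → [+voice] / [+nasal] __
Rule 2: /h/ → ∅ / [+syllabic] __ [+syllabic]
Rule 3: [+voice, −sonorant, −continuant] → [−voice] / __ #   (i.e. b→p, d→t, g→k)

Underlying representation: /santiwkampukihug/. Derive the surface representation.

sandiwkambukiuk

Rule 1 (post-nasal voicing): /t/ is a voiceless stop immediately after the nasal /n/, so it voices to [d]. /p/ is a voiceless stop immediately after the nasal /m/, so it voices to [b]. /santiwkampukihug/ → sandiwkambukihug.
Rule 2 (intervocalic h-deletion): /h/ occurs between vowels /i/ and /u/, so it deletes. /sandiwkambukihug/ → sandiwkambukiug.
Rule 3 (final devoicing): /g/ is a voiced stop in word-final position, so it devoices to [k]. /sandiwkambukiug/ → sandiwkambukiuk.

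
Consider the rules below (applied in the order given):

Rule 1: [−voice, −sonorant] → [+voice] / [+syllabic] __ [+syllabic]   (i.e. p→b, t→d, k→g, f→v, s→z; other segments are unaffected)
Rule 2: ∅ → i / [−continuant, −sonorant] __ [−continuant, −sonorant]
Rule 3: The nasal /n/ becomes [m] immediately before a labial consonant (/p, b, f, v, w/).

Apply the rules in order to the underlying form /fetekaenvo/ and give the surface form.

fedegaemvo

Rule 1 (intervocalic voicing): /t/ is a voiceless obstruent between vowels /e/ and /e/, so it voices to [d]. /k/ is a voiceless obstruent between vowels /e/ and /a/, so it voices to [g]. /fetekaenvo/ → fedegaenvo.
Rule 2 (stop-cluster i-epenthesis): no segment meets the environment; /fedegaenvo/ is unchanged.
Rule 3 (nasal place assimilation): /n/ precedes the labial consonant /v/, so it assimilates in place to [m]. /fedegaenvo/ → fedegaemvo.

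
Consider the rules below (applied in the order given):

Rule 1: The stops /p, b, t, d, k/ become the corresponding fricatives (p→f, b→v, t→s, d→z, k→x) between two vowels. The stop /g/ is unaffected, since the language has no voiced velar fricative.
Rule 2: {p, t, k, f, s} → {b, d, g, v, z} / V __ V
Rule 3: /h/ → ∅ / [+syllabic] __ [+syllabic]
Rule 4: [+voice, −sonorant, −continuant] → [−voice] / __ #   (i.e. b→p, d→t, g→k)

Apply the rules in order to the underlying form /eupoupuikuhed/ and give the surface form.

euvouvuixuet

Rule 1 (intervocalic spirantization): /p/ is a stop between vowels /u/ and /o/, so it spirantizes to the fricative [f]. /p/ is a stop between vowels /u/ and /u/, so it spirantizes to the fricative [f]. /k/ is a stop between vowels /i/ and /u/, so it spirantizes to the fricative [x]. /eupoupuikuhed/ → eufoufuixuhed.
Rule 2 (intervocalic voicing): /f/ is a voiceless obstruent between vowels /u/ and /o/, so it voices to [v]. /f/ is a voiceless obstruent between vowels /u/ and /u/, so it voices to [v]. /eufoufuixuhed/ → euvouvuixuhed.
Rule 3 (intervocalic h-deletion): /h/ occurs between vowels /u/ and /e/, so it deletes. /euvouvuixuhed/ → euvouvuixued.
Rule 4 (final devoicing): /d/ is a voiced stop in word-final position, so it devoices to [t]. /euvouvuixued/ → euvouvuixuet.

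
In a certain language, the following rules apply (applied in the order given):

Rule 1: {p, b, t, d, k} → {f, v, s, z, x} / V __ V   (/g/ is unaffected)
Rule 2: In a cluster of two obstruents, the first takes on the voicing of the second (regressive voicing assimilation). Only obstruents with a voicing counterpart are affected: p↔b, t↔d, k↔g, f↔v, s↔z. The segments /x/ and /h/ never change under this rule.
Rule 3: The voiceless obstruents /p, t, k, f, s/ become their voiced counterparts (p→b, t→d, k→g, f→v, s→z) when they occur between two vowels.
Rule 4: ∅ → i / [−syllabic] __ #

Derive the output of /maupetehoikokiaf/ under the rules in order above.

Rule 1 (intervocalic spirantization): /p/ is a stop between vowels /u/ and /e/, so it spirantizes to the fricative [f]. /t/ is a stop between vowels /e/ and /e/, so it spirantizes to the fricative [s]. /k/ is a stop between vowels /i/ and /o/, so it spirantizes to the fricative [x]. /k/ is a stop between vowels /o/ and /i/, so it spirantizes to the fricative [x]. /maupetehoikokiaf/ → maufesehoixoxiaf.
Rule 2 (regressive voicing assimilation): no segment meets the environment; /maufesehoixoxiaf/ is unchanged.
Rule 3 (intervocalic voicing): /f/ is a voiceless obstruent between vowels /u/ and /e/, so it voices to [v]. /s/ is a voiceless obstruent between vowels /e/ and /e/, so it voices to [z]. /maufesehoixoxiaf/ → mauvezehoixoxiaf.
Rule 4 (final i-epenthesis): the form ends in the consonant /f/, so [i] is inserted word-finally. /mauvezehoixoxiaf/ → mauvezehoixoxiafi.

mauvezehoixoxiafi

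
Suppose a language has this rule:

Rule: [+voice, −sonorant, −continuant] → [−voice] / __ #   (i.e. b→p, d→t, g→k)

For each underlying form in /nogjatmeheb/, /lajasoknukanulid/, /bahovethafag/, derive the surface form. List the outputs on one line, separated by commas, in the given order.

nogjatmehep, lajasoknukanulit, bahovethafak

/nogjatmeheb/: /b/ is a voiced stop in word-final position, so it devoices to [p]. → [nogjatmehep].
/lajasoknukanulid/: /d/ is a voiced stop in word-final position, so it devoices to [t]. → [lajasoknukanulit].
/bahovethafag/: /g/ is a voiced stop in word-final position, so it devoices to [k]. → [bahovethafak].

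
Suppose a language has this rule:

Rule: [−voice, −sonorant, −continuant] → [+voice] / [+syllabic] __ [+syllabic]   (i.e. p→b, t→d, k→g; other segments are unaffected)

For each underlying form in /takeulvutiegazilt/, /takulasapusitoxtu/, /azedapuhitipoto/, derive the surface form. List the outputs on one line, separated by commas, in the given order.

/takeulvutiegazilt/: /k/ is a voiceless stop between vowels /a/ and /e/, so it voices to [g]. /t/ is a voiceless stop between vowels /u/ and /i/, so it voices to [d]. → [tageulvudiegazilt].
/takulasapusitoxtu/: /k/ is a voiceless stop between vowels /a/ and /u/, so it voices to [g]. /p/ is a voiceless stop between vowels /a/ and /u/, so it voices to [b]. /t/ is a voiceless stop between vowels /i/ and /o/, so it voices to [d]. → [tagulasabusidoxtu].
/azedapuhitipoto/: /p/ is a voiceless stop between vowels /a/ and /u/, so it voices to [b]. /t/ is a voiceless stop between vowels /i/ and /i/, so it voices to [d]. /p/ is a voiceless stop between vowels /i/ and /o/, so it voices to [b]. /t/ is a voiceless stop between vowels /o/ and /o/, so it voices to [d]. → [azedabuhidibodo].

tageulvudiegazilt, tagulasabusidoxtu, azedabuhidibodo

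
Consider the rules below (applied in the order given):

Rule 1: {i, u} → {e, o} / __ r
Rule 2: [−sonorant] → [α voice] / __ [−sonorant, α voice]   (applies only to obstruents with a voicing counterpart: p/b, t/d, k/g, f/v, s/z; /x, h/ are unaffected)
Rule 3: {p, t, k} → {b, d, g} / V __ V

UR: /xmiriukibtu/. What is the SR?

xmeriugiptu

Rule 1 (pre-rhotic lowering): /i/ is a high vowel immediately before /r/, so it lowers to [e]. /xmiriukibtu/ → xmeriukibtu.
Rule 2 (regressive voicing assimilation): /b/ precedes the voiceless obstruent /t/, so it devoices to [p] by assimilation. /xmeriukibtu/ → xmeriukiptu.
Rule 3 (intervocalic voicing): /k/ is a voiceless stop between vowels /u/ and /i/, so it voices to [g]. /xmeriukiptu/ → xmeriugiptu.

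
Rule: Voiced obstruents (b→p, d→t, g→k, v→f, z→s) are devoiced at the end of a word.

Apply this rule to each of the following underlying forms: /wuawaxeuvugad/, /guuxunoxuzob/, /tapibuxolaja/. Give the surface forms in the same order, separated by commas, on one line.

/wuawaxeuvugad/: /d/ is a voiced obstruent in word-final position, so it devoices to [t]. → [wuawaxeuvugat].
/guuxunoxuzob/: /b/ is a voiced obstruent in word-final position, so it devoices to [p]. → [guuxunoxuzop].
/tapibuxolaja/: the rule's environment is not met; surfaces unchanged as [tapibuxolaja].

wuawaxeuvugat, guuxunoxuzop, tapibuxolaja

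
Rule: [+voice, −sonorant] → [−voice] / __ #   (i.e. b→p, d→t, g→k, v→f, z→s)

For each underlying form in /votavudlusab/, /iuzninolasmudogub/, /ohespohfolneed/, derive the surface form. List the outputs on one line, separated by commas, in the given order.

votavudlusap, iuzninolasmudogup, ohespohfolneet

/votavudlusab/: /b/ is a voiced obstruent in word-final position, so it devoices to [p]. → [votavudlusap].
/iuzninolasmudogub/: /b/ is a voiced obstruent in word-final position, so it devoices to [p]. → [iuzninolasmudogup].
/ohespohfolneed/: /d/ is a voiced obstruent in word-final position, so it devoices to [t]. → [ohespohfolneet].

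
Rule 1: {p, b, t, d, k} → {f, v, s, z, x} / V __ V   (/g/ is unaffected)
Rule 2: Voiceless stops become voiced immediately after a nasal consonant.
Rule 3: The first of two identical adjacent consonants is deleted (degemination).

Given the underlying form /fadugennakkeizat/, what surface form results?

fazugenakeizat

Rule 1 (intervocalic spirantization): /d/ is a stop between vowels /a/ and /u/, so it spirantizes to the fricative [z]. /fadugennakkeizat/ → fazugennakkeizat.
Rule 2 (post-nasal voicing): no segment meets the environment; /fazugennakkeizat/ is unchanged.
Rule 3 (degemination): /nn/ is a geminate; the first /n/ deletes. /kk/ is a geminate; the first /k/ deletes. /fazugennakkeizat/ → fazugenakeizat.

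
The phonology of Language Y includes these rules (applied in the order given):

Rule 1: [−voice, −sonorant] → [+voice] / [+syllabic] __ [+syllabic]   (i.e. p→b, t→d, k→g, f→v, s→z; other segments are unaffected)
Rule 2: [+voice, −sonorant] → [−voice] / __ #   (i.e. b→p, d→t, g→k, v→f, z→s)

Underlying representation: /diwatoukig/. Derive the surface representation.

diwadougik

Rule 1 (intervocalic voicing): /t/ is a voiceless obstruent between vowels /a/ and /o/, so it voices to [d]. /k/ is a voiceless obstruent between vowels /u/ and /i/, so it voices to [g]. /diwatoukig/ → diwadougig.
Rule 2 (final devoicing): /g/ is a voiced obstruent in word-final position, so it devoices to [k]. /diwadougig/ → diwadougik.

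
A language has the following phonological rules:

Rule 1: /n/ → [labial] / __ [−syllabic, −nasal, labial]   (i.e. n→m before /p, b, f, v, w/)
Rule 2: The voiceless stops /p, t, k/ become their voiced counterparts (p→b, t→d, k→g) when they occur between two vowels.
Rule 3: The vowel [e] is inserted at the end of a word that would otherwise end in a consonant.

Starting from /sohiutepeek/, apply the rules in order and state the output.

Rule 1 (nasal place assimilation): no segment meets the environment; /sohiutepeek/ is unchanged.
Rule 2 (intervocalic voicing): /t/ is a voiceless stop between vowels /u/ and /e/, so it voices to [d]. /p/ is a voiceless stop between vowels /e/ and /e/, so it voices to [b]. /sohiutepeek/ → sohiudebeek.
Rule 3 (final e-epenthesis): the form ends in the consonant /k/, so [e] is inserted word-finally. /sohiudebeek/ → sohiudebeeke.

sohiudebeeke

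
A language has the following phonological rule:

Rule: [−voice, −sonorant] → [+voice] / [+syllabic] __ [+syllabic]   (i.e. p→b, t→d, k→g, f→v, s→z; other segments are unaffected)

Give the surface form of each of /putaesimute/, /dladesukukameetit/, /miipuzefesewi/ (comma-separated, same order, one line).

/putaesimute/: /t/ is a voiceless obstruent between vowels /u/ and /a/, so it voices to [d]. /s/ is a voiceless obstruent between vowels /e/ and /i/, so it voices to [z]. /t/ is a voiceless obstruent between vowels /u/ and /e/, so it voices to [d]. → [pudaezimude].
/dladesukukameetit/: /s/ is a voiceless obstruent between vowels /e/ and /u/, so it voices to [z]. /k/ is a voiceless obstruent between vowels /u/ and /u/, so it voices to [g]. /k/ is a voiceless obstruent between vowels /u/ and /a/, so it voices to [g]. /t/ is a voiceless obstruent between vowels /e/ and /i/, so it voices to [d]. → [dladezugugameedit].
/miipuzefesewi/: /p/ is a voiceless obstruent between vowels /i/ and /u/, so it voices to [b]. /f/ is a voiceless obstruent between vowels /e/ and /e/, so it voices to [v]. /s/ is a voiceless obstruent between vowels /e/ and /e/, so it voices to [z]. → [miibuzevezewi].

pudaezimude, dladezugugameedit, miibuzevezewi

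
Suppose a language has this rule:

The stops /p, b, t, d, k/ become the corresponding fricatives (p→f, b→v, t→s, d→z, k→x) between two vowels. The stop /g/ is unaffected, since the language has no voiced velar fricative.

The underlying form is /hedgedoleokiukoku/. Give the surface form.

/d/ is a stop between vowels /e/ and /o/, so it spirantizes to the fricative [z].
/k/ is a stop between vowels /o/ and /i/, so it spirantizes to the fricative [x].
/k/ is a stop between vowels /u/ and /o/, so it spirantizes to the fricative [x].
/k/ is a stop between vowels /o/ and /u/, so it spirantizes to the fricative [x].
The other instance of /d/ does not occur in the required environment and remains unchanged.
Surface form: [hedgezoleoxiuxoxu].

hedgezoleoxiuxoxu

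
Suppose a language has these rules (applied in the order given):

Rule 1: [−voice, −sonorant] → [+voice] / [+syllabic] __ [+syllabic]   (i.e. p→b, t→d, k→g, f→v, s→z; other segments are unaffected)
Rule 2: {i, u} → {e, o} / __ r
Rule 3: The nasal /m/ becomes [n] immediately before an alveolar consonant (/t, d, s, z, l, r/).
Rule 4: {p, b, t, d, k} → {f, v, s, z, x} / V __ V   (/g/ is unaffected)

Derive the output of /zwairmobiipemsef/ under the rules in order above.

zwaermoviivensef

Rule 1 (intervocalic voicing): /p/ is a voiceless obstruent between vowels /i/ and /e/, so it voices to [b]. /zwairmobiipemsef/ → zwairmobiibemsef.
Rule 2 (pre-rhotic lowering): /i/ is a high vowel immediately before /r/, so it lowers to [e]. /zwairmobiibemsef/ → zwaermobiibemsef.
Rule 3 (nasal place assimilation): /m/ precedes the alveolar consonant /s/, so it assimilates in place to [n]. /zwaermobiibemsef/ → zwaermobiibensef.
Rule 4 (intervocalic spirantization): /b/ is a stop between vowels /o/ and /i/, so it spirantizes to the fricative [v]. /b/ is a stop between vowels /i/ and /e/, so it spirantizes to the fricative [v]. /zwaermobiibensef/ → zwaermoviivensef.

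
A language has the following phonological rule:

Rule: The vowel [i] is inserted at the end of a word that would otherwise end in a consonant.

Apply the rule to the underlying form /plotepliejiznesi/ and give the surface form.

No segment of /plotepliejiznesi/ meets the structural description of the rule, so the form surfaces unchanged.

plotepliejiznesi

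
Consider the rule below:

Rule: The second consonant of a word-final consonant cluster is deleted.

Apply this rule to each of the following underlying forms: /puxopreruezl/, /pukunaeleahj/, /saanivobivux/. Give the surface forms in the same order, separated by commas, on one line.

puxopreruez, pukunaeleah, saanivobivux

/puxopreruezl/: /l/ is the second consonant of a word-final cluster /zl/, so it deletes. → [puxopreruez].
/pukunaeleahj/: /j/ is the second consonant of a word-final cluster /hj/, so it deletes. → [pukunaeleah].
/saanivobivux/: the rule's environment is not met; surfaces unchanged as [saanivobivux].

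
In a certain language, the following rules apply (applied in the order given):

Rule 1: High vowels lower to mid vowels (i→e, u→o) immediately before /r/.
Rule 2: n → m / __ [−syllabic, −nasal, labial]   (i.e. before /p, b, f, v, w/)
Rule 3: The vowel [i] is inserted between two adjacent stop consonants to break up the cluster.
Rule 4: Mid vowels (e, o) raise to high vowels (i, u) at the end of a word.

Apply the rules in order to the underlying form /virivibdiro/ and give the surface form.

Rule 1 (pre-rhotic lowering): /i/ is a high vowel immediately before /r/, so it lowers to [e]. /i/ is a high vowel immediately before /r/, so it lowers to [e]. /virivibdiro/ → verivibdero.
Rule 2 (nasal place assimilation): no segment meets the environment; /verivibdero/ is unchanged.
Rule 3 (stop-cluster i-epenthesis): /b/ and /d/ form a stop–stop cluster, so [i] is inserted between them. /verivibdero/ → verivibidero.
Rule 4 (final vowel raising): /o/ is a mid vowel in word-final position, so it raises to [u]. /verivibidero/ → verivibideru.

verivibideru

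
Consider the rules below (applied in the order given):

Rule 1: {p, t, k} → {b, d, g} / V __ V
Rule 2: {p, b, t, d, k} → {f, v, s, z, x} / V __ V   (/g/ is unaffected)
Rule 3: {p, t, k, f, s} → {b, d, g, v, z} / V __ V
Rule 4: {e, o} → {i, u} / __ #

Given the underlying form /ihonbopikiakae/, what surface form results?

ihonbovigiagai

Rule 1 (intervocalic voicing): /p/ is a voiceless stop between vowels /o/ and /i/, so it voices to [b]. /k/ is a voiceless stop between vowels /i/ and /i/, so it voices to [g]. /k/ is a voiceless stop between vowels /a/ and /a/, so it voices to [g]. /ihonbopikiakae/ → ihonbobigiagae.
Rule 2 (intervocalic spirantization): /b/ is a stop between vowels /o/ and /i/, so it spirantizes to the fricative [v]. /ihonbobigiagae/ → ihonbovigiagae.
Rule 3 (intervocalic voicing): no segment meets the environment; /ihonbovigiagae/ is unchanged.
Rule 4 (final vowel raising): /e/ is a mid vowel in word-final position, so it raises to [i]. /ihonbovigiagae/ → ihonbovigiagai.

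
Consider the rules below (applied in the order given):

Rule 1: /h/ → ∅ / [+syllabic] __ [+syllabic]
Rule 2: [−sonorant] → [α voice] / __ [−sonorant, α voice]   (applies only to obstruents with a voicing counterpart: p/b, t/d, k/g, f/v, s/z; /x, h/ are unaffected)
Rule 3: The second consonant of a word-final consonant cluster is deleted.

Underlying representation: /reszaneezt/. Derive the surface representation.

rezzanees

Rule 1 (intervocalic h-deletion): no segment meets the environment; /reszaneezt/ is unchanged.
Rule 2 (regressive voicing assimilation): /s/ precedes the voiced obstruent /z/, so it voices to [z] by assimilation. /z/ precedes the voiceless obstruent /t/, so it devoices to [s] by assimilation. /reszaneezt/ → rezzaneest.
Rule 3 (final cluster simplification): /t/ is the second consonant of a word-final cluster /st/, so it deletes. /rezzaneest/ → rezzanees.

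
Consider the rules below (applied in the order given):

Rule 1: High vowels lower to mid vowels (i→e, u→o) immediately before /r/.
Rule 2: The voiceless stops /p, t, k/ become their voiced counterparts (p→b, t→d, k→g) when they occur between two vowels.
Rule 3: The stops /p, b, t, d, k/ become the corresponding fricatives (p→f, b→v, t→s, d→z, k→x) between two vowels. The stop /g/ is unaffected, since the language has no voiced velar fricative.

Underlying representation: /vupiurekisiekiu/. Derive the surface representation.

Rule 1 (pre-rhotic lowering): /u/ is a high vowel immediately before /r/, so it lowers to [o]. /vupiurekisiekiu/ → vupiorekisiekiu.
Rule 2 (intervocalic voicing): /p/ is a voiceless stop between vowels /u/ and /i/, so it voices to [b]. /k/ is a voiceless stop between vowels /e/ and /i/, so it voices to [g]. /k/ is a voiceless stop between vowels /e/ and /i/, so it voices to [g]. /vupiorekisiekiu/ → vubioregisiegiu.
Rule 3 (intervocalic spirantization): /b/ is a stop between vowels /u/ and /i/, so it spirantizes to the fricative [v]. /vubioregisiegiu/ → vuvioregisiegiu.

vuvioregisiegiu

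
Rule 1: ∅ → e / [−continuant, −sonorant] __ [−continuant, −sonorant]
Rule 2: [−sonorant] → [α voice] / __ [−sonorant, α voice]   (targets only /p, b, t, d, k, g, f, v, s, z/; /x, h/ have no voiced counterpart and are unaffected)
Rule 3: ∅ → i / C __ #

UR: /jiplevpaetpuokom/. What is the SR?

jiplefpaetepuokomi

Rule 1 (stop-cluster e-epenthesis): /t/ and /p/ form a stop–stop cluster, so [e] is inserted between them. /jiplevpaetpuokom/ → jiplevpaetepuokom.
Rule 2 (regressive voicing assimilation): /v/ precedes the voiceless obstruent /p/, so it devoices to [f] by assimilation. /jiplevpaetepuokom/ → jiplefpaetepuokom.
Rule 3 (final i-epenthesis): the form ends in the consonant /m/, so [i] is inserted word-finally. /jiplefpaetepuokom/ → jiplefpaetepuokomi.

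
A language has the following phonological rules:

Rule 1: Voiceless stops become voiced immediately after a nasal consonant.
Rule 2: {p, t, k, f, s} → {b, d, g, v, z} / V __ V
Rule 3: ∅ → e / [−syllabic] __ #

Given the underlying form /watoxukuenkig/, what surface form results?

Rule 1 (post-nasal voicing): /k/ is a voiceless stop immediately after the nasal /n/, so it voices to [g]. /watoxukuenkig/ → watoxukuengig.
Rule 2 (intervocalic voicing): /t/ is a voiceless obstruent between vowels /a/ and /o/, so it voices to [d]. /k/ is a voiceless obstruent between vowels /u/ and /u/, so it voices to [g]. /watoxukuengig/ → wadoxuguengig.
Rule 3 (final e-epenthesis): the form ends in the consonant /g/, so [e] is inserted word-finally. /wadoxuguengig/ → wadoxuguengige.

wadoxuguengige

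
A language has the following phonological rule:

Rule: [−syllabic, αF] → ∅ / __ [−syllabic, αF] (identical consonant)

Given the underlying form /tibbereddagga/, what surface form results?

/bb/ is a geminate; the first /b/ deletes.
/dd/ is a geminate; the first /d/ deletes.
/gg/ is a geminate; the first /g/ deletes.
Surface form: [tiberedaga].

tiberedaga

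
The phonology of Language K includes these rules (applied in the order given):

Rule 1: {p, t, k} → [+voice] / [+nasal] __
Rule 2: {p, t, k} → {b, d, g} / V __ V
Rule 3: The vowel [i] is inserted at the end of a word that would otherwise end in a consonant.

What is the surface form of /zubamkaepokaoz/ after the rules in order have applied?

zubamgaebogaozi

Rule 1 (post-nasal voicing): /k/ is a voiceless stop immediately after the nasal /m/, so it voices to [g]. /zubamkaepokaoz/ → zubamgaepokaoz.
Rule 2 (intervocalic voicing): /p/ is a voiceless stop between vowels /e/ and /o/, so it voices to [b]. /k/ is a voiceless stop between vowels /o/ and /a/, so it voices to [g]. /zubamgaepokaoz/ → zubamgaebogaoz.
Rule 3 (final i-epenthesis): the form ends in the consonant /z/, so [i] is inserted word-finally. /zubamgaebogaoz/ → zubamgaebogaozi.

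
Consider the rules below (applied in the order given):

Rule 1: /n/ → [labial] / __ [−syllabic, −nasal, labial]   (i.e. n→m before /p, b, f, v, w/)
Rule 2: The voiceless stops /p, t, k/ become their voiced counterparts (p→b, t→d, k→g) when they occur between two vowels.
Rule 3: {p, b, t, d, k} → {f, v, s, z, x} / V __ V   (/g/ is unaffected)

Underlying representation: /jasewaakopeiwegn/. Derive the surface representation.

jasewaagoveiwegn

Rule 1 (nasal place assimilation): no segment meets the environment; /jasewaakopeiwegn/ is unchanged.
Rule 2 (intervocalic voicing): /k/ is a voiceless stop between vowels /a/ and /o/, so it voices to [g]. /p/ is a voiceless stop between vowels /o/ and /e/, so it voices to [b]. /jasewaakopeiwegn/ → jasewaagobeiwegn.
Rule 3 (intervocalic spirantization): /b/ is a stop between vowels /o/ and /e/, so it spirantizes to the fricative [v]. /jasewaagobeiwegn/ → jasewaagoveiwegn.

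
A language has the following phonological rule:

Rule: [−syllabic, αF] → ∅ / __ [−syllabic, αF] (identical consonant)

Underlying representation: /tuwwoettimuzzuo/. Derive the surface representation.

tuwoetimuzuo

/ww/ is a geminate; the first /w/ deletes.
/tt/ is a geminate; the first /t/ deletes.
/zz/ is a geminate; the first /z/ deletes.
Surface form: [tuwoetimuzuo].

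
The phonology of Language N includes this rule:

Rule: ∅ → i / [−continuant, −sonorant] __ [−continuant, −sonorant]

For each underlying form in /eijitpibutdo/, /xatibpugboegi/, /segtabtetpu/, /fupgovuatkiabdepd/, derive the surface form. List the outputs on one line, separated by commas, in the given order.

/eijitpibutdo/: /t/ and /p/ form a stop–stop cluster, so [i] is inserted between them. /t/ and /d/ form a stop–stop cluster, so [i] is inserted between them. → [eijitipibutido].
/xatibpugboegi/: /b/ and /p/ form a stop–stop cluster, so [i] is inserted between them. /g/ and /b/ form a stop–stop cluster, so [i] is inserted between them. → [xatibipugiboegi].
/segtabtetpu/: /g/ and /t/ form a stop–stop cluster, so [i] is inserted between them. /b/ and /t/ form a stop–stop cluster, so [i] is inserted between them. /t/ and /p/ form a stop–stop cluster, so [i] is inserted between them. → [segitabitetipu].
/fupgovuatkiabdepd/: /p/ and /g/ form a stop–stop cluster, so [i] is inserted between them. /t/ and /k/ form a stop–stop cluster, so [i] is inserted between them. /b/ and /d/ form a stop–stop cluster, so [i] is inserted between them. /p/ and /d/ form a stop–stop cluster, so [i] is inserted between them. → [fupigovuatikiabidepid].

eijitipibutido, xatibipugiboegi, segitabitetipu, fupigovuatikiabidepid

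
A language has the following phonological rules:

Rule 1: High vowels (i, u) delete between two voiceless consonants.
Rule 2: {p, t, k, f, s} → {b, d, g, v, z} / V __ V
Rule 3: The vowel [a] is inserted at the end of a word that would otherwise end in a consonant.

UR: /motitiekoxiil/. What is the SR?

mottiegoxiila

Rule 1 (high vowel syncope): /i/ is a high vowel flanked by voiceless consonants /t/ and /t/, so it deletes. /motitiekoxiil/ → mottiekoxiil.
Rule 2 (intervocalic voicing): /k/ is a voiceless obstruent between vowels /e/ and /o/, so it voices to [g]. /mottiekoxiil/ → mottiegoxiil.
Rule 3 (final a-epenthesis): the form ends in the consonant /l/, so [a] is inserted word-finally. /mottiegoxiil/ → mottiegoxiila.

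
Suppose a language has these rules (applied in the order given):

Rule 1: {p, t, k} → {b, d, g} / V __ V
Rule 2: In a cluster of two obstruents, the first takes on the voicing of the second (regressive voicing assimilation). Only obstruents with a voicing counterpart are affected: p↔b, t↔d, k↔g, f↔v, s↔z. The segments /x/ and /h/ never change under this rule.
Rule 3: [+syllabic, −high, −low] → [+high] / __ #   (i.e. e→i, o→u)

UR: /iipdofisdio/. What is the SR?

Rule 1 (intervocalic voicing): no segment meets the environment; /iipdofisdio/ is unchanged.
Rule 2 (regressive voicing assimilation): /p/ precedes the voiced obstruent /d/, so it voices to [b] by assimilation. /s/ precedes the voiced obstruent /d/, so it voices to [z] by assimilation. /iipdofisdio/ → iibdofizdio.
Rule 3 (final vowel raising): /o/ is a mid vowel in word-final position, so it raises to [u]. /iibdofizdio/ → iibdofizdiu.

iibdofizdiu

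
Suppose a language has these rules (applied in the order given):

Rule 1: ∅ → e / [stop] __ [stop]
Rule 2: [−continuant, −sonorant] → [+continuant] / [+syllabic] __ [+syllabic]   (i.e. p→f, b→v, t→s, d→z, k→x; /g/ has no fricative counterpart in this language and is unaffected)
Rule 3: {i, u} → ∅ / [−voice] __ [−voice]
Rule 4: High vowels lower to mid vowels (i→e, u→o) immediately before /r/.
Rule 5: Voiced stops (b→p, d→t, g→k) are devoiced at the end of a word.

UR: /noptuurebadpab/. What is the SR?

Rule 1 (stop-cluster e-epenthesis): /p/ and /t/ form a stop–stop cluster, so [e] is inserted between them. /d/ and /p/ form a stop–stop cluster, so [e] is inserted between them. /noptuurebadpab/ → nopetuurebadepab.
Rule 2 (intervocalic spirantization): /p/ is a stop between vowels /o/ and /e/, so it spirantizes to the fricative [f]. /t/ is a stop between vowels /e/ and /u/, so it spirantizes to the fricative [s]. /b/ is a stop between vowels /e/ and /a/, so it spirantizes to the fricative [v]. /d/ is a stop between vowels /a/ and /e/, so it spirantizes to the fricative [z]. /p/ is a stop between vowels /e/ and /a/, so it spirantizes to the fricative [f]. /nopetuurebadepab/ → nofesuurevazefab.
Rule 3 (high vowel syncope): no segment meets the environment; /nofesuurevazefab/ is unchanged.
Rule 4 (pre-rhotic lowering): /u/ is a high vowel immediately before /r/, so it lowers to [o]. /nofesuurevazefab/ → nofesuorevazefab.
Rule 5 (final devoicing): /b/ is a voiced stop in word-final position, so it devoices to [p]. /nofesuorevazefab/ → nofesuorevazefap.

nofesuorevazefap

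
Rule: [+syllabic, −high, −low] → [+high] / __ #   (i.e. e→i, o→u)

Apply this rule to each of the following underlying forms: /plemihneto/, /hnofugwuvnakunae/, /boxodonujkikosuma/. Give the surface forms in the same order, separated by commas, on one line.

plemihnetu, hnofugwuvnakunai, boxodonujkikosuma

/plemihneto/: /o/ is a mid vowel in word-final position, so it raises to [u]. → [plemihnetu].
/hnofugwuvnakunae/: /e/ is a mid vowel in word-final position, so it raises to [i]. → [hnofugwuvnakunai].
/boxodonujkikosuma/: the rule's environment is not met; surfaces unchanged as [boxodonujkikosuma].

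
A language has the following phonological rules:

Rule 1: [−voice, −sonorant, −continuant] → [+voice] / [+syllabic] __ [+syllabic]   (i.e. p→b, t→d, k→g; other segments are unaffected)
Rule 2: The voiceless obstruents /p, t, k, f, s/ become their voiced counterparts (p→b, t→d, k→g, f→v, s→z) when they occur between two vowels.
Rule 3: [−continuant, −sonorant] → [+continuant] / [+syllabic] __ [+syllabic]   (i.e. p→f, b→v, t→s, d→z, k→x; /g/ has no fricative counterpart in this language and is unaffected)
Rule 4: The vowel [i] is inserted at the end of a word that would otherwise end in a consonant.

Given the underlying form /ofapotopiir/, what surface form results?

ovavozoviiri

Rule 1 (intervocalic voicing): /p/ is a voiceless stop between vowels /a/ and /o/, so it voices to [b]. /t/ is a voiceless stop between vowels /o/ and /o/, so it voices to [d]. /p/ is a voiceless stop between vowels /o/ and /i/, so it voices to [b]. /ofapotopiir/ → ofabodobiir.
Rule 2 (intervocalic voicing): /f/ is a voiceless obstruent between vowels /o/ and /a/, so it voices to [v]. /ofabodobiir/ → ovabodobiir.
Rule 3 (intervocalic spirantization): /b/ is a stop between vowels /a/ and /o/, so it spirantizes to the fricative [v]. /d/ is a stop between vowels /o/ and /o/, so it spirantizes to the fricative [z]. /b/ is a stop between vowels /o/ and /i/, so it spirantizes to the fricative [v]. /ovabodobiir/ → ovavozoviir.
Rule 4 (final i-epenthesis): the form ends in the consonant /r/, so [i] is inserted word-finally. /ovavozoviir/ → ovavozoviiri.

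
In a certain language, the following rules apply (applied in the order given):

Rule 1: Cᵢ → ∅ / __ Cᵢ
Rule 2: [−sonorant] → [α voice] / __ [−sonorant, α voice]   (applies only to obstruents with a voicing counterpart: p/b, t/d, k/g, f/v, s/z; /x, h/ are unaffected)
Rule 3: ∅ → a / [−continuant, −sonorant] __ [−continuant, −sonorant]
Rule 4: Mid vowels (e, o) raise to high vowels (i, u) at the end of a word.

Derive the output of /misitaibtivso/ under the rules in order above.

misitaipatifsu

Rule 1 (degemination): no segment meets the environment; /misitaibtivso/ is unchanged.
Rule 2 (regressive voicing assimilation): /b/ precedes the voiceless obstruent /t/, so it devoices to [p] by assimilation. /v/ precedes the voiceless obstruent /s/, so it devoices to [f] by assimilation. /misitaibtivso/ → misitaiptifso.
Rule 3 (stop-cluster a-epenthesis): /p/ and /t/ form a stop–stop cluster, so [a] is inserted between them. /misitaiptifso/ → misitaipatifso.
Rule 4 (final vowel raising): /o/ is a mid vowel in word-final position, so it raises to [u]. /misitaipatifso/ → misitaipatifsu.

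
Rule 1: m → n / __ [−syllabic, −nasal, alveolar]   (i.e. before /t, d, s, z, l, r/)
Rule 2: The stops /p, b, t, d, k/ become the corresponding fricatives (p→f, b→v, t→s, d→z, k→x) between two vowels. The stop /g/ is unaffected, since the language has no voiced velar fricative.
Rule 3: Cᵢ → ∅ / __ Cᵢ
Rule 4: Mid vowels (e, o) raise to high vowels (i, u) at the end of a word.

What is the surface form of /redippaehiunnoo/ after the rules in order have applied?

rezipaehiunou

Rule 1 (nasal place assimilation): no segment meets the environment; /redippaehiunnoo/ is unchanged.
Rule 2 (intervocalic spirantization): /d/ is a stop between vowels /e/ and /i/, so it spirantizes to the fricative [z]. /redippaehiunnoo/ → rezippaehiunnoo.
Rule 3 (degemination): /pp/ is a geminate; the first /p/ deletes. /nn/ is a geminate; the first /n/ deletes. /rezippaehiunnoo/ → rezipaehiunoo.
Rule 4 (final vowel raising): /o/ is a mid vowel in word-final position, so it raises to [u]. /rezipaehiunoo/ → rezipaehiunou.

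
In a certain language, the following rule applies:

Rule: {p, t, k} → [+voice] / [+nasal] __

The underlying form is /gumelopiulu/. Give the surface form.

gumelopiulu

No segment of /gumelopiulu/ meets the structural description of the rule, so the form surfaces unchanged.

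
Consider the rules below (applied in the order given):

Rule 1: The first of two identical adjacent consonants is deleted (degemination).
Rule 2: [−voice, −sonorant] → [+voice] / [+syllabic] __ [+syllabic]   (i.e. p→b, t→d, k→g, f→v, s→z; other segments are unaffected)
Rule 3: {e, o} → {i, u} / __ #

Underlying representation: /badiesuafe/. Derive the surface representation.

Rule 1 (degemination): no segment meets the environment; /badiesuafe/ is unchanged.
Rule 2 (intervocalic voicing): /s/ is a voiceless obstruent between vowels /e/ and /u/, so it voices to [z]. /f/ is a voiceless obstruent between vowels /a/ and /e/, so it voices to [v]. /badiesuafe/ → badiezuave.
Rule 3 (final vowel raising): /e/ is a mid vowel in word-final position, so it raises to [i]. /badiezuave/ → badiezuavi.

badiezuavi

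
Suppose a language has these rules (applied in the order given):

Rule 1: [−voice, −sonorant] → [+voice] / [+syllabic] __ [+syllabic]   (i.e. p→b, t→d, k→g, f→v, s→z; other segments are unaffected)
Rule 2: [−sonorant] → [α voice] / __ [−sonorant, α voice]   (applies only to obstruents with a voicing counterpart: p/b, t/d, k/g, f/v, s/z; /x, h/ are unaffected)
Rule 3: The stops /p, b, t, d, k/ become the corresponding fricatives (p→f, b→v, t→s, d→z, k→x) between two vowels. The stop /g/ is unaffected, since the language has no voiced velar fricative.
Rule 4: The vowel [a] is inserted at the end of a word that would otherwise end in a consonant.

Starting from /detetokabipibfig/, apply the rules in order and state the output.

Rule 1 (intervocalic voicing): /t/ is a voiceless obstruent between vowels /e/ and /e/, so it voices to [d]. /t/ is a voiceless obstruent between vowels /e/ and /o/, so it voices to [d]. /k/ is a voiceless obstruent between vowels /o/ and /a/, so it voices to [g]. /p/ is a voiceless obstruent between vowels /i/ and /i/, so it voices to [b]. /detetokabipibfig/ → dededogabibibfig.
Rule 2 (regressive voicing assimilation): /b/ precedes the voiceless obstruent /f/, so it devoices to [p] by assimilation. /dededogabibibfig/ → dededogabibipfig.
Rule 3 (intervocalic spirantization): /d/ is a stop between vowels /e/ and /e/, so it spirantizes to the fricative [z]. /d/ is a stop between vowels /e/ and /o/, so it spirantizes to the fricative [z]. /b/ is a stop between vowels /a/ and /i/, so it spirantizes to the fricative [v]. /b/ is a stop between vowels /i/ and /i/, so it spirantizes to the fricative [v]. /dededogabibipfig/ → dezezogavivipfig.
Rule 4 (final a-epenthesis): the form ends in the consonant /g/, so [a] is inserted word-finally. /dezezogavivipfig/ → dezezogavivipfiga.

dezezogavivipfiga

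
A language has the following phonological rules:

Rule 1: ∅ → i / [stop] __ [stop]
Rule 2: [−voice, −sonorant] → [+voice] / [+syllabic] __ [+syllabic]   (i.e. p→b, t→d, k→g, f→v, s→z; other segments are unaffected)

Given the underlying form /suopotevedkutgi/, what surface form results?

Rule 1 (stop-cluster i-epenthesis): /d/ and /k/ form a stop–stop cluster, so [i] is inserted between them. /t/ and /g/ form a stop–stop cluster, so [i] is inserted between them. /suopotevedkutgi/ → suopotevedikutigi.
Rule 2 (intervocalic voicing): /p/ is a voiceless obstruent between vowels /o/ and /o/, so it voices to [b]. /t/ is a voiceless obstruent between vowels /o/ and /e/, so it voices to [d]. /k/ is a voiceless obstruent between vowels /i/ and /u/, so it voices to [g]. /t/ is a voiceless obstruent between vowels /u/ and /i/, so it voices to [d]. /suopotevedikutigi/ → suobodevedigudigi.

suobodevedigudigi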